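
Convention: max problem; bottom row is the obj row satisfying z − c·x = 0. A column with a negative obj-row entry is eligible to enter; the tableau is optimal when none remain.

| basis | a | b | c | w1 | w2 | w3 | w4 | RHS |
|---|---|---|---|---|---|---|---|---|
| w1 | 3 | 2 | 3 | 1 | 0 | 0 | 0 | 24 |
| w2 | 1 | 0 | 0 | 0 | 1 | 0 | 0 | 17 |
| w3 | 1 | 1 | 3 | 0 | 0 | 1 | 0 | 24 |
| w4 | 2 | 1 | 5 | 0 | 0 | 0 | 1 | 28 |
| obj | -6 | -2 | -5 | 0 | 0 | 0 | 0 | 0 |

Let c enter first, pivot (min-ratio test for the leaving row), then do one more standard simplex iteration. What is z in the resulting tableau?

Ratio test on column c — row 1: 24/3 = 8; row 2: entry 0 ≤ 0; row 3: 24/3 = 8; row 4: 28/5 = 28/5. Minimum is 28/5 at row 4 (w4 leaves); pivot element 5.
Pivot on row 4; the obj-row RHS becomes 0 − (-5)·(28/5) = 28.
Next entering variable (most negative obj-row entry -4): a.
Ratio test on column a — row 1: (36/5)/(9/5) = 4; row 2: 17/1 = 17; row 3: entry -1/5 ≤ 0; row 4: (28/5)/(2/5) = 14. Minimum is 4 at row 1 (w1 leaves); pivot element 9/5.
After the second pivot the obj-row RHS is 28 − (-4)·4 = 44.

44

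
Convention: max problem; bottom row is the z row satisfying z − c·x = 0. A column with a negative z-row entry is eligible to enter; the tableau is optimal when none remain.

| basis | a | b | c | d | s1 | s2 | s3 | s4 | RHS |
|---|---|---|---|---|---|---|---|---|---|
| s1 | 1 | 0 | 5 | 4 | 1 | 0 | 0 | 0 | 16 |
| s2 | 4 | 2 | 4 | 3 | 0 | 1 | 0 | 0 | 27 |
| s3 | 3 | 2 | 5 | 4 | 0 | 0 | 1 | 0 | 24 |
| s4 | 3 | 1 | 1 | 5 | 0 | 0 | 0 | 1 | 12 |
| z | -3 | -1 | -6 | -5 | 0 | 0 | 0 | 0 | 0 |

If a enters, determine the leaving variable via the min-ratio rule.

s4

Column a entries and ratios — s1: 16/1 = 16; s2: 27/4 = 27/4; s3: 24/3 = 8; s4: 12/3 = 4.
Smallest ratio is 4 in the row of s4, so s4 leaves.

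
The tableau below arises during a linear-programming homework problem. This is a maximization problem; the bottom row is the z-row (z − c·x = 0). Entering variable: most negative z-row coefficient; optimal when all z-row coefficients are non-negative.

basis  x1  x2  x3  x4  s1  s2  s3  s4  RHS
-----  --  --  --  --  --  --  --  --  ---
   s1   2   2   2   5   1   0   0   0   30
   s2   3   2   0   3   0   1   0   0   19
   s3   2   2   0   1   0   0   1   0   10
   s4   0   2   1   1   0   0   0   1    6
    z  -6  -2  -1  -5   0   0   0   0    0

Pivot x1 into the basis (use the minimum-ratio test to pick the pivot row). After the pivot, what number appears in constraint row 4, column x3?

Ratio test on column x1 — row 1: 30/2 = 15; row 2: 19/3 = 19/3; row 3: 10/2 = 5; row 4: entry 0 ≤ 0. Minimum is 5 at row 3 (s3 leaves); pivot element 2.
Divide row 3 by 2; eliminate column x1 from the other rows.
Row 4 update in column x3: 1 − 0·0 = 1.

1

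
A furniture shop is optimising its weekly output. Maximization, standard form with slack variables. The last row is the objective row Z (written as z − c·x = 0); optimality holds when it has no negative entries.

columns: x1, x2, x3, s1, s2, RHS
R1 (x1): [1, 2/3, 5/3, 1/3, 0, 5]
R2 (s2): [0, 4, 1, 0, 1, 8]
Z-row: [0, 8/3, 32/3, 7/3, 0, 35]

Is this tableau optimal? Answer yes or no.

yes

Every Z-row coefficient is ≥ 0, so the tableau is optimal.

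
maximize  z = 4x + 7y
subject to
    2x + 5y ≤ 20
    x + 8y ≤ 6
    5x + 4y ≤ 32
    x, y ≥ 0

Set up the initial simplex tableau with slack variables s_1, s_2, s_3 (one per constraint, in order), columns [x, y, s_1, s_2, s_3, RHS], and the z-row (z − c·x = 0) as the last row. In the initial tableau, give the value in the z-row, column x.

The z-row carries the negated objective coefficients: the x entry is -4.

-4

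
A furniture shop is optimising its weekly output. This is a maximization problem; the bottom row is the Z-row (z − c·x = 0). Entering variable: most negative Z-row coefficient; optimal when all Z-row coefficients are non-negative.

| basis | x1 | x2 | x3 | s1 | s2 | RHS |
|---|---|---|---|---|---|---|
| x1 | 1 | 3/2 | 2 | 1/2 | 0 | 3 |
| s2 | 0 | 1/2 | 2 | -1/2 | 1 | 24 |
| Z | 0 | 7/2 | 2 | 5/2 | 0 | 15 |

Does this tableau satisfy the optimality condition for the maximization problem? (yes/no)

Every Z-row coefficient is ≥ 0, so the tableau is optimal.

yes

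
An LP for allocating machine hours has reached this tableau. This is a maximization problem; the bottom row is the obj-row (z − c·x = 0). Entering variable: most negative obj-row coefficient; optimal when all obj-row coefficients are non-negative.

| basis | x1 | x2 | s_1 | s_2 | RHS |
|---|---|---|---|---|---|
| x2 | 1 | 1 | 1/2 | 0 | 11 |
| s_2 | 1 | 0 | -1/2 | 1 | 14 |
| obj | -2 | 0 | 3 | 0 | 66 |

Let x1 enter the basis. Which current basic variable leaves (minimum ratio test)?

Column x1 entries and ratios — x2: 11/1 = 11; s_2: 14/1 = 14.
Smallest ratio is 11 in the row of x2, so x2 leaves.

x2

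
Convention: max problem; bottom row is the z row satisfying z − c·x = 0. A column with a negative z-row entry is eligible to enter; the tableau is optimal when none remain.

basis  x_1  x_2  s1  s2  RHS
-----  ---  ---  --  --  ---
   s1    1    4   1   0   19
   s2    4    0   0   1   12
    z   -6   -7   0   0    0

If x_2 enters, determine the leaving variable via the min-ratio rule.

s1

Column x_2 entries and ratios — s1: 19/4 = 19/4; s2: 0 ≤ 0, skip.
Smallest ratio is 19/4 in the row of s1, so s1 leaves.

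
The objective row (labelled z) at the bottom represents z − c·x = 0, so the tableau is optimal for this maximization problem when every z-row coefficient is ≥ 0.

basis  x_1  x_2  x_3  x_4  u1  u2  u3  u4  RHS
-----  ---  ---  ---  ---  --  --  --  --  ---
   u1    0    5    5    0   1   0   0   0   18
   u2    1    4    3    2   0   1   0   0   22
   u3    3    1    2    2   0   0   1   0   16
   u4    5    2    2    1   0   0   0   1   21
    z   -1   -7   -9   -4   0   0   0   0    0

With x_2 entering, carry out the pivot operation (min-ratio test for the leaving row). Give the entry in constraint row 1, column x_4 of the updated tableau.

Ratio test on column x_2 — row 1: 18/5 = 18/5; row 2: 22/4 = 11/2; row 3: 16/1 = 16; row 4: 21/2 = 21/2. Minimum is 18/5 at row 1 (u1 leaves); pivot element 5.
Divide row 1 by 5; eliminate column x_2 from the other rows.
In the new row 1, the x_4 entry is the old entry divided by the pivot: 0/5 = 0.

0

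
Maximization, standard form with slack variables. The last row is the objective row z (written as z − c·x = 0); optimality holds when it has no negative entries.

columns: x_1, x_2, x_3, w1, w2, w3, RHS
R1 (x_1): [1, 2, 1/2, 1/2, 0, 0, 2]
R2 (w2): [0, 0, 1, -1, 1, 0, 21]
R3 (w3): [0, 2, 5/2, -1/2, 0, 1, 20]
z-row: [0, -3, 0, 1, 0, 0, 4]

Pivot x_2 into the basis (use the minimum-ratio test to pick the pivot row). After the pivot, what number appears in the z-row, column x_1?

Ratio test on column x_2 — row 1: 2/2 = 1; row 2: entry 0 ≤ 0; row 3: 20/2 = 10. Minimum is 1 at row 1 (x_1 leaves); pivot element 2.
Divide row 1 by 2; eliminate column x_2 from the other rows.
z-row update in column x_1: 0 − (-3)·(1/2) = 3/2.

3/2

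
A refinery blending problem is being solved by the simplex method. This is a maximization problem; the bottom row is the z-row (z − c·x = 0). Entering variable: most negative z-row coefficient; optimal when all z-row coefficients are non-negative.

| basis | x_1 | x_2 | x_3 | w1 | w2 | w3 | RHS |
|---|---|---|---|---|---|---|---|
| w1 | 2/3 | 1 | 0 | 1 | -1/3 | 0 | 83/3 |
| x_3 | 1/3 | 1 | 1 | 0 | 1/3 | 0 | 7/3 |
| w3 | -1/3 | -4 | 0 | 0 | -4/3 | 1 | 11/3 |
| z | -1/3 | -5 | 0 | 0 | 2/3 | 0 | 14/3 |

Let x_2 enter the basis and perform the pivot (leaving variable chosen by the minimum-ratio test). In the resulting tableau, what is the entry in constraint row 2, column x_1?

Ratio test on column x_2 — row 1: (83/3)/1 = 83/3; row 2: (7/3)/1 = 7/3; row 3: entry -4 ≤ 0. Minimum is 7/3 at row 2 (x_3 leaves); pivot element 1.
Divide row 2 by 1; eliminate column x_2 from the other rows.
In the new row 2, the x_1 entry is the old entry divided by the pivot: (1/3)/1 = 1/3.

1/3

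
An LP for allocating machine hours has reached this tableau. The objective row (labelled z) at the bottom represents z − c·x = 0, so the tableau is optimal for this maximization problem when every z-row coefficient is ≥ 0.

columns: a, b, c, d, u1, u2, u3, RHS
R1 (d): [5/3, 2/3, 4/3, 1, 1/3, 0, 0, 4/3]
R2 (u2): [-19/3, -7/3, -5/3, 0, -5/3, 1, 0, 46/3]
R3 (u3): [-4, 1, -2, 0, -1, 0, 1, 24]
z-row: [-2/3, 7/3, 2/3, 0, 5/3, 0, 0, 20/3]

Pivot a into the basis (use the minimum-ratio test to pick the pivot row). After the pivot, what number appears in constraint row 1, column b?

2/5

Ratio test on column a — row 1: (4/3)/(5/3) = 4/5; row 2: entry -19/3 ≤ 0; row 3: entry -4 ≤ 0. Minimum is 4/5 at row 1 (d leaves); pivot element 5/3.
Divide row 1 by 5/3; eliminate column a from the other rows.
In the new row 1, the b entry is the old entry divided by the pivot: (2/3)/(5/3) = 2/5.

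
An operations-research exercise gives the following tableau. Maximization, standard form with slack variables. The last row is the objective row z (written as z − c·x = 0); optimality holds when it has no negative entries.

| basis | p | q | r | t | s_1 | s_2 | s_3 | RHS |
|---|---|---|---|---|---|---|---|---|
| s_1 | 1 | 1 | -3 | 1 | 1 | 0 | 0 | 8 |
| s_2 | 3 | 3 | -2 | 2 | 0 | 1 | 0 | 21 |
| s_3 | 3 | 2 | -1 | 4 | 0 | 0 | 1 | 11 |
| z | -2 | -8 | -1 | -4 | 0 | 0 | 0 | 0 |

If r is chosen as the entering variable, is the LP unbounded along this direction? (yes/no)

yes

Every constraint-row entry in column r is ≤ 0, so increasing r is unbounded.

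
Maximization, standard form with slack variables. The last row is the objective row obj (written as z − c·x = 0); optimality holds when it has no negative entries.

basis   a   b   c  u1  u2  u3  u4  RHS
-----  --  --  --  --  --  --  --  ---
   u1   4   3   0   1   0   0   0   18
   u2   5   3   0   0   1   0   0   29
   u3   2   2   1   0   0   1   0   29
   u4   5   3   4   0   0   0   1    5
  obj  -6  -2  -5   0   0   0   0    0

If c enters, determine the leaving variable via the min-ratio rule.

u4

Column c entries and ratios — u1: 0 ≤ 0, skip; u2: 0 ≤ 0, skip; u3: 29/1 = 29; u4: 5/4 = 5/4.
Smallest ratio is 5/4 in the row of u4, so u4 leaves.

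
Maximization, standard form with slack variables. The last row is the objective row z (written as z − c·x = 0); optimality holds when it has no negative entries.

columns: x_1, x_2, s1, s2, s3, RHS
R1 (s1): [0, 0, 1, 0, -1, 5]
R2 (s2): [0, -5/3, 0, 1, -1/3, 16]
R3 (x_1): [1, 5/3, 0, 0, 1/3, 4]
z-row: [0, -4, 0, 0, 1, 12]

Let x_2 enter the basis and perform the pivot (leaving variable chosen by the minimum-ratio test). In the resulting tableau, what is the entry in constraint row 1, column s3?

Ratio test on column x_2 — row 1: entry 0 ≤ 0; row 2: entry -5/3 ≤ 0; row 3: 4/(5/3) = 12/5. Minimum is 12/5 at row 3 (x_1 leaves); pivot element 5/3.
Divide row 3 by 5/3; eliminate column x_2 from the other rows.
Row 1 update in column s3: -1 − 0·(1/5) = -1.

-1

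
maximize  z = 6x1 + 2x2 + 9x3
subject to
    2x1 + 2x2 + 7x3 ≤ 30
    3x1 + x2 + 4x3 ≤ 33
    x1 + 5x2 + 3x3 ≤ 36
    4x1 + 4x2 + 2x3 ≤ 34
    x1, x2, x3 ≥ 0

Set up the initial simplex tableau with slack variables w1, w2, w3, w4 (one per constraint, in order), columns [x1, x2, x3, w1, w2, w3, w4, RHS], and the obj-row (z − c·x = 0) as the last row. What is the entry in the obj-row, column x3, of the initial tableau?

The obj-row carries the negated objective coefficients: the x3 entry is -9.

-9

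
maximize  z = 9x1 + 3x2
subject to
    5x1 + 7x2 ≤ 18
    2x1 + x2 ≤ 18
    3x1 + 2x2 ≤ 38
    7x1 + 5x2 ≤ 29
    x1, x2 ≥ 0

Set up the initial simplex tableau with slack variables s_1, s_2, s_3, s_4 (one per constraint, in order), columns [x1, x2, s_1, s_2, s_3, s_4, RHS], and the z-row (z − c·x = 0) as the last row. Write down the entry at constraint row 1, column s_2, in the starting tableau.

0

Slack s_2 belongs to constraint 2; its column is the unit vector e_2, so the entry in row 1 is 0.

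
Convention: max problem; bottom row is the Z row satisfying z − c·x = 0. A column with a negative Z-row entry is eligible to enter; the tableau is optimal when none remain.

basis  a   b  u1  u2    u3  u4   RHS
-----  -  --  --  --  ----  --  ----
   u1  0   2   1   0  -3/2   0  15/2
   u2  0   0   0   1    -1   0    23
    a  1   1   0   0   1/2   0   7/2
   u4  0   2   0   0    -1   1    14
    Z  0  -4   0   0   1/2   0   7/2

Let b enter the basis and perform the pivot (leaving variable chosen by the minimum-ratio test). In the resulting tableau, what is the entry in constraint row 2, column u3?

Ratio test on column b — row 1: (15/2)/2 = 15/4; row 2: entry 0 ≤ 0; row 3: (7/2)/1 = 7/2; row 4: 14/2 = 7. Minimum is 7/2 at row 3 (a leaves); pivot element 1.
Divide row 3 by 1; eliminate column b from the other rows.
Row 2 update in column u3: -1 − 0·(1/2) = -1.

-1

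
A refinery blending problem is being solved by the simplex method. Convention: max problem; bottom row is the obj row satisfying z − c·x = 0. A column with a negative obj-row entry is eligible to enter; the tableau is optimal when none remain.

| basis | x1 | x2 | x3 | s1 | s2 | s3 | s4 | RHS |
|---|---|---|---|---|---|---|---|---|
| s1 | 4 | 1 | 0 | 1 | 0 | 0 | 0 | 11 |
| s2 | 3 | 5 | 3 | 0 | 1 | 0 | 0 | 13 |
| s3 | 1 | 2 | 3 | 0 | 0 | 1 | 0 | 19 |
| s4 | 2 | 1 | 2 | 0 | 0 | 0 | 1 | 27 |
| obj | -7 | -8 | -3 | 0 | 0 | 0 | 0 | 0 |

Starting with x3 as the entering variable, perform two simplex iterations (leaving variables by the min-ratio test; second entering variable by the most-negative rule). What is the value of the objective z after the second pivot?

24

Ratio test on column x3 — row 1: entry 0 ≤ 0; row 2: 13/3 = 13/3; row 3: 19/3 = 19/3; row 4: 27/2 = 27/2. Minimum is 13/3 at row 2 (s2 leaves); pivot element 3.
Pivot on row 2; the obj-row RHS becomes 0 − (-3)·(13/3) = 13.
Next entering variable (most negative obj-row entry -4): x1.
Ratio test on column x1 — row 1: 11/4 = 11/4; row 2: (13/3)/1 = 13/3; row 3: entry -2 ≤ 0; row 4: entry 0 ≤ 0. Minimum is 11/4 at row 1 (s1 leaves); pivot element 4.
After the second pivot the obj-row RHS is 13 − (-4)·(11/4) = 24.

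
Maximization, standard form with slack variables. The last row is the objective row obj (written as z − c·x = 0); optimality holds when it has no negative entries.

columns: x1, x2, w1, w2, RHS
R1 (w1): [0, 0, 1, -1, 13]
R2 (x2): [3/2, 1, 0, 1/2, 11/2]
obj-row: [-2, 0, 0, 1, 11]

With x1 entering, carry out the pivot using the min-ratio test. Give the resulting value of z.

55/3

Ratio test on column x1 — row 1: entry 0 ≤ 0; row 2: (11/2)/(3/2) = 11/3. Minimum is 11/3 at row 2 (x2 leaves); pivot element 3/2.
Pivot on row 2; the obj-row RHS becomes 11 − (-2)·(11/3) = 55/3.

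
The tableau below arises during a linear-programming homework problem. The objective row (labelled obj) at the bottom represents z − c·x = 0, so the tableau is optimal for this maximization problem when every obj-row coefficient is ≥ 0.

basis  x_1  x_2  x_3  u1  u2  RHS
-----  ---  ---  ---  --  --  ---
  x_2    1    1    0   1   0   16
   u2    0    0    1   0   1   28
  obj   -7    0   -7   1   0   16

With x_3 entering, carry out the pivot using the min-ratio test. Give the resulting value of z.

212

Ratio test on column x_3 — row 1: entry 0 ≤ 0; row 2: 28/1 = 28. Minimum is 28 at row 2 (u2 leaves); pivot element 1.
Pivot on row 2; the obj-row RHS becomes 16 − (-7)·28 = 212.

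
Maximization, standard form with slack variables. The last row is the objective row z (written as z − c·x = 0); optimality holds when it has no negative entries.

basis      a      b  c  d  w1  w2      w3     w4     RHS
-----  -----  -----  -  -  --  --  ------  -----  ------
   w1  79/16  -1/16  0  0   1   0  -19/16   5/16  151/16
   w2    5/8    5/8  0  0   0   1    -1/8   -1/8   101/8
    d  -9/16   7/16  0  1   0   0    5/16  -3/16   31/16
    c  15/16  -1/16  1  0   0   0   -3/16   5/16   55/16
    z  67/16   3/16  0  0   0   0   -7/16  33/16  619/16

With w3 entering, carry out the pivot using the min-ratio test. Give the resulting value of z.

Ratio test on column w3 — row 1: entry -19/16 ≤ 0; row 2: entry -1/8 ≤ 0; row 3: (31/16)/(5/16) = 31/5; row 4: entry -3/16 ≤ 0. Minimum is 31/5 at row 3 (d leaves); pivot element 5/16.
Pivot on row 3; the z-row RHS becomes 619/16 − (-7/16)·(31/5) = 207/5.

207/5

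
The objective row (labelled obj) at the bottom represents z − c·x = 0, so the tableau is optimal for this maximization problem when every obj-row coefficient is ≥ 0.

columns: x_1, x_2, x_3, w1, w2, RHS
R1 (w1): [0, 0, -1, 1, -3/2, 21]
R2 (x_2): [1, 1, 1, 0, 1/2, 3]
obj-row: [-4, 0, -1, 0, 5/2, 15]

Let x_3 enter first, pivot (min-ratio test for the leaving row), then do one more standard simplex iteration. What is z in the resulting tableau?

27

Ratio test on column x_3 — row 1: entry -1 ≤ 0; row 2: 3/1 = 3. Minimum is 3 at row 2 (x_2 leaves); pivot element 1.
Pivot on row 2; the obj-row RHS becomes 15 − (-1)·3 = 18.
Next entering variable (most negative obj-row entry -3): x_1.
Ratio test on column x_1 — row 1: 24/1 = 24; row 2: 3/1 = 3. Minimum is 3 at row 2 (x_3 leaves); pivot element 1.
After the second pivot the obj-row RHS is 18 − (-3)·3 = 27.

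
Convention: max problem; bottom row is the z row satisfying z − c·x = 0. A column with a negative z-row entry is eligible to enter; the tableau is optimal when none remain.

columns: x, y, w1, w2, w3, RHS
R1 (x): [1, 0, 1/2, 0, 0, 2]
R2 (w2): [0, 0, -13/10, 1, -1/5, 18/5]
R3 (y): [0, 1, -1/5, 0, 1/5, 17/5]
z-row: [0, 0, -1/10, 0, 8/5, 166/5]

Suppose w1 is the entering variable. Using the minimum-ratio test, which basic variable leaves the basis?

Column w1 entries and ratios — x: 2/(1/2) = 4; w2: -13/10 ≤ 0, skip; y: -1/5 ≤ 0, skip.
Smallest ratio is 4 in the row of x, so x leaves.

x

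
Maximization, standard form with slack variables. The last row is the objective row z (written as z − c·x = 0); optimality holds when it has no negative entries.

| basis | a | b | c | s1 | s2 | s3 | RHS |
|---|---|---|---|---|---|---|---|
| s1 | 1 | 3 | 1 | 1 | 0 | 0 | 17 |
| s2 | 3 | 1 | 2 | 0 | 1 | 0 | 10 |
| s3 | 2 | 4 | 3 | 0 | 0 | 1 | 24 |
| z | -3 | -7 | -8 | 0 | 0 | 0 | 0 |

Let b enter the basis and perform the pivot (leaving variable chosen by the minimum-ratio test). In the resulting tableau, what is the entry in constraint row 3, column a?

2/3

Ratio test on column b — row 1: 17/3 = 17/3; row 2: 10/1 = 10; row 3: 24/4 = 6. Minimum is 17/3 at row 1 (s1 leaves); pivot element 3.
Divide row 1 by 3; eliminate column b from the other rows.
Row 3 update in column a: 2 − 4·(1/3) = 2/3.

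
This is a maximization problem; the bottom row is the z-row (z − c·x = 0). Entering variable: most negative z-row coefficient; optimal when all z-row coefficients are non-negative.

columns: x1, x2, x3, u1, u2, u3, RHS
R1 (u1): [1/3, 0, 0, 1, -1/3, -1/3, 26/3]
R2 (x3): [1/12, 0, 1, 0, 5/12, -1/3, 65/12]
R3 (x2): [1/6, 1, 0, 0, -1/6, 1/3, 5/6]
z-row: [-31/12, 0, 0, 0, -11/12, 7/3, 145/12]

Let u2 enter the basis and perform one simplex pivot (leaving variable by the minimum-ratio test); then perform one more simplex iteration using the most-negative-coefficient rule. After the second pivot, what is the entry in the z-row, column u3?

Ratio test on column u2 — row 1: entry -1/3 ≤ 0; row 2: (65/12)/(5/12) = 13; row 3: entry -1/6 ≤ 0. Minimum is 13 at row 2 (x3 leaves); pivot element 5/12.
Divide row 2 by 5/12; eliminate column u2 from the other rows.
Second iteration: most negative z-row entry is -12/5 in column x1, so x1 enters.
Ratio test on column x1 — row 1: 13/(2/5) = 65/2; row 2: 13/(1/5) = 65; row 3: 3/(1/5) = 15. Minimum is 15 at row 3 (x2 leaves); pivot element 1/5.
Divide row 3 by 1/5; eliminate column x1 from the other rows.
After both pivots, the entry at the z-row, column u3 is 4.

4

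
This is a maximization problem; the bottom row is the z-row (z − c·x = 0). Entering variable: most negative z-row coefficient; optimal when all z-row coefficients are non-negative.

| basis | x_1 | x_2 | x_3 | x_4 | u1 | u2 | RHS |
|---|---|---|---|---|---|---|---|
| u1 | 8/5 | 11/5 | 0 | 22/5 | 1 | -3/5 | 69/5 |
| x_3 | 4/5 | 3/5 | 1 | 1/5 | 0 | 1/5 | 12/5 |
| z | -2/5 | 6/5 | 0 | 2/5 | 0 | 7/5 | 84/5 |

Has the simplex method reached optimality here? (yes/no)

The z-row has a negative entry -2/5 in column x_1, so it is not optimal.

no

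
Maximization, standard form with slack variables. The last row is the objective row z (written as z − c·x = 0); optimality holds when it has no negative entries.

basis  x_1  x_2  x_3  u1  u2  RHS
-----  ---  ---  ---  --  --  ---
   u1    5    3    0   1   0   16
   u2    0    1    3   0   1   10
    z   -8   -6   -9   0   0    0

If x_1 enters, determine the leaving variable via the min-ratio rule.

u1

Column x_1 entries and ratios — u1: 16/5 = 16/5; u2: 0 ≤ 0, skip.
Smallest ratio is 16/5 in the row of u1, so u1 leaves.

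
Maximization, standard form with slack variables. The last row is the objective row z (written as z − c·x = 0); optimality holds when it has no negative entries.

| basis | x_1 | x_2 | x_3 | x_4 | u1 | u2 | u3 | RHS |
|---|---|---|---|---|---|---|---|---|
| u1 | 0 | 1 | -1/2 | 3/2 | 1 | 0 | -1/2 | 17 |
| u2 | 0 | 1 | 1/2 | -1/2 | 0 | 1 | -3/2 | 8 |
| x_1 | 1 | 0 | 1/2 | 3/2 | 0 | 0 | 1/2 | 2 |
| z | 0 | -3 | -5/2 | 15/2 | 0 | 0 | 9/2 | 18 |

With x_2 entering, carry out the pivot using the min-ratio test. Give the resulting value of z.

Ratio test on column x_2 — row 1: 17/1 = 17; row 2: 8/1 = 8; row 3: entry 0 ≤ 0. Minimum is 8 at row 2 (u2 leaves); pivot element 1.
Pivot on row 2; the z-row RHS becomes 18 − (-3)·8 = 42.

42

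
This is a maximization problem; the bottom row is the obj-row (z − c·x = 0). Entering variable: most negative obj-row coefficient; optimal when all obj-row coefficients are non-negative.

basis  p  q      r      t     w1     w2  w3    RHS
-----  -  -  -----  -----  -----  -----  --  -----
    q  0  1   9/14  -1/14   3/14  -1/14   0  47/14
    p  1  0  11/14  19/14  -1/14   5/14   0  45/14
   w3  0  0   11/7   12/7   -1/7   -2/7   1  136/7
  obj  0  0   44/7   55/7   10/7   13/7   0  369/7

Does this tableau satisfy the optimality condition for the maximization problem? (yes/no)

yes

Every obj-row coefficient is ≥ 0, so the tableau is optimal.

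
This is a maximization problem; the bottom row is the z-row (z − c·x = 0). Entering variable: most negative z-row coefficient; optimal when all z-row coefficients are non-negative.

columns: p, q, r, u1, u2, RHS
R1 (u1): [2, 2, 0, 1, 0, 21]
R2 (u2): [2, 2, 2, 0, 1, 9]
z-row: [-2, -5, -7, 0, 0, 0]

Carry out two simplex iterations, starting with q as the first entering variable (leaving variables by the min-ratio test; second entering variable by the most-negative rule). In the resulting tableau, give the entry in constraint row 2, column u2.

Ratio test on column q — row 1: 21/2 = 21/2; row 2: 9/2 = 9/2. Minimum is 9/2 at row 2 (u2 leaves); pivot element 2.
Divide row 2 by 2; eliminate column q from the other rows.
Second iteration: most negative z-row entry is -2 in column r, so r enters.
Ratio test on column r — row 1: entry -2 ≤ 0; row 2: (9/2)/1 = 9/2. Minimum is 9/2 at row 2 (q leaves); pivot element 1.
Divide row 2 by 1; eliminate column r from the other rows.
After both pivots, the entry at constraint row 2, column u2 is 1/2.

1/2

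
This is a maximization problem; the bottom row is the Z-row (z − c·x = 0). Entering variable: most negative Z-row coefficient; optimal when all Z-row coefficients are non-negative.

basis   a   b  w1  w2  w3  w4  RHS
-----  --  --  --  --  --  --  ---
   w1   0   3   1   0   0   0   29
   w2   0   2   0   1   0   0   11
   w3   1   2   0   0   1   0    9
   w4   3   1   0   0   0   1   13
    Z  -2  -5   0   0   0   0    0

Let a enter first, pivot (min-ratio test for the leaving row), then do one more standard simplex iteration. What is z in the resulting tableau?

104/5

Ratio test on column a — row 1: entry 0 ≤ 0; row 2: entry 0 ≤ 0; row 3: 9/1 = 9; row 4: 13/3 = 13/3. Minimum is 13/3 at row 4 (w4 leaves); pivot element 3.
Pivot on row 4; the Z-row RHS becomes 0 − (-2)·(13/3) = 26/3.
Next entering variable (most negative Z-row entry -13/3): b.
Ratio test on column b — row 1: 29/3 = 29/3; row 2: 11/2 = 11/2; row 3: (14/3)/(5/3) = 14/5; row 4: (13/3)/(1/3) = 13. Minimum is 14/5 at row 3 (w3 leaves); pivot element 5/3.
After the second pivot the Z-row RHS is 26/3 − (-13/3)·(14/5) = 104/5.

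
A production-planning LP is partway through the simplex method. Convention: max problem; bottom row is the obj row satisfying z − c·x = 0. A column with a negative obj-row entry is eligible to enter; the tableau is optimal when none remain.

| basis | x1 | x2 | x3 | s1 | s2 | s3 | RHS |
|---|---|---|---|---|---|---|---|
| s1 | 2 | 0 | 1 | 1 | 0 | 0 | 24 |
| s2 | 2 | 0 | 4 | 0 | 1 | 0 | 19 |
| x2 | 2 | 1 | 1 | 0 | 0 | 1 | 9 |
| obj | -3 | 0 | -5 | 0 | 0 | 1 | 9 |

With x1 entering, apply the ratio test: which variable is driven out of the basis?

x2

Column x1 entries and ratios — s1: 24/2 = 12; s2: 19/2 = 19/2; x2: 9/2 = 9/2.
Smallest ratio is 9/2 in the row of x2, so x2 leaves.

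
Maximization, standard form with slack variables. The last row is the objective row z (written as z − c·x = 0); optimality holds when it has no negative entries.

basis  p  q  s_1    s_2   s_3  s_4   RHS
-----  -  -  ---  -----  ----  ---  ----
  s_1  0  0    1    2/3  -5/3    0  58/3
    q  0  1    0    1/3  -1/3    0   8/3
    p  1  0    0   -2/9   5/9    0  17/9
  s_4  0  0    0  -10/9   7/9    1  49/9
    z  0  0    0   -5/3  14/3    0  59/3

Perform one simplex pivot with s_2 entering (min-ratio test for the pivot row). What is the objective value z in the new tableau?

Ratio test on column s_2 — row 1: (58/3)/(2/3) = 29; row 2: (8/3)/(1/3) = 8; row 3: entry -2/9 ≤ 0; row 4: entry -10/9 ≤ 0. Minimum is 8 at row 2 (q leaves); pivot element 1/3.
Pivot on row 2; the z-row RHS becomes 59/3 − (-5/3)·8 = 33.

33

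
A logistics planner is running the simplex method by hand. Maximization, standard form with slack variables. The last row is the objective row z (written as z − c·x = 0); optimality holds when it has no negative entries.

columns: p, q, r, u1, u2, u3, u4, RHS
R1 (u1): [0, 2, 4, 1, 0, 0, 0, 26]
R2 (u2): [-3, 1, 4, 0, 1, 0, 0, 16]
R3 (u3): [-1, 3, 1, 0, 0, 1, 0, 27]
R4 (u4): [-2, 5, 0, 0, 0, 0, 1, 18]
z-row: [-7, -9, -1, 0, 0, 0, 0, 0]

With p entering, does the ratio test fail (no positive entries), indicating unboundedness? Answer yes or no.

Every constraint-row entry in column p is ≤ 0, so increasing p is unbounded.

yes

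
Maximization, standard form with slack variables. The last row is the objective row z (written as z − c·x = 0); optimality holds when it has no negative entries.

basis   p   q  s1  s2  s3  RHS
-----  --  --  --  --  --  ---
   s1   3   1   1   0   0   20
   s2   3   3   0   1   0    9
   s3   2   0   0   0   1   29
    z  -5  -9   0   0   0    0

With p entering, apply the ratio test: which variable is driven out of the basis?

Column p entries and ratios — s1: 20/3 = 20/3; s2: 9/3 = 3; s3: 29/2 = 29/2.
Smallest ratio is 3 in the row of s2, so s2 leaves.

s2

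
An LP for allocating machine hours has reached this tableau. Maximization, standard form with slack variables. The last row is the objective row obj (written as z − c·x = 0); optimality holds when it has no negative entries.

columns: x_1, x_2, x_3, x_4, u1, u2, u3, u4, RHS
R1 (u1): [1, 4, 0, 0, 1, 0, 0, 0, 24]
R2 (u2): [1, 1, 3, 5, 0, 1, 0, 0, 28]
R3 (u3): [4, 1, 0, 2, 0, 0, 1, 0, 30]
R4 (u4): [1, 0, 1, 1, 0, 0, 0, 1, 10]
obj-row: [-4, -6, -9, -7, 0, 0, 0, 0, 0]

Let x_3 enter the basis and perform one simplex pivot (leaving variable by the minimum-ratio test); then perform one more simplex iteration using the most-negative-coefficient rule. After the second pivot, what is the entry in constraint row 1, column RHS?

Ratio test on column x_3 — row 1: entry 0 ≤ 0; row 2: 28/3 = 28/3; row 3: entry 0 ≤ 0; row 4: 10/1 = 10. Minimum is 28/3 at row 2 (u2 leaves); pivot element 3.
Divide row 2 by 3; eliminate column x_3 from the other rows.
Second iteration: most negative obj-row entry is -3 in column x_2, so x_2 enters.
Ratio test on column x_2 — row 1: 24/4 = 6; row 2: (28/3)/(1/3) = 28; row 3: 30/1 = 30; row 4: entry -1/3 ≤ 0. Minimum is 6 at row 1 (u1 leaves); pivot element 4.
Divide row 1 by 4; eliminate column x_2 from the other rows.
After both pivots, the entry at constraint row 1, column RHS is 6.

6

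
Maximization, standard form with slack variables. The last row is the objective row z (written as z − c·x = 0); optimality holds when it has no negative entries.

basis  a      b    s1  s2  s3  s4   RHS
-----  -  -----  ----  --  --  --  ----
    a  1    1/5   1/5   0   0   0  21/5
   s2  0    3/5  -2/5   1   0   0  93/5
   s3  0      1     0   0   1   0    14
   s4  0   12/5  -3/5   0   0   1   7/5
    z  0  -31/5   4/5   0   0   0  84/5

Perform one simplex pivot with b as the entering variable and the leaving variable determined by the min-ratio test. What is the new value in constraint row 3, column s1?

1/4

Ratio test on column b — row 1: (21/5)/(1/5) = 21; row 2: (93/5)/(3/5) = 31; row 3: 14/1 = 14; row 4: (7/5)/(12/5) = 7/12. Minimum is 7/12 at row 4 (s4 leaves); pivot element 12/5.
Divide row 4 by 12/5; eliminate column b from the other rows.
Row 3 update in column s1: 0 − 1·(-1/4) = 1/4.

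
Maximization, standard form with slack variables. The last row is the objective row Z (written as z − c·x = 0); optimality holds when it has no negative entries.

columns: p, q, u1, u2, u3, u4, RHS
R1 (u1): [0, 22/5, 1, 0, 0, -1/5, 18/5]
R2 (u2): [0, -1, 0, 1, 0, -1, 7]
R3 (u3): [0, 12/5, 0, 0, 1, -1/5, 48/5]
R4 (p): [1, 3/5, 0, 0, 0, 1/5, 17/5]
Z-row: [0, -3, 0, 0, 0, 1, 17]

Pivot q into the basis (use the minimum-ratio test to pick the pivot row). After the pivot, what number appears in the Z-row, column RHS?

214/11

Ratio test on column q — row 1: (18/5)/(22/5) = 9/11; row 2: entry -1 ≤ 0; row 3: (48/5)/(12/5) = 4; row 4: (17/5)/(3/5) = 17/3. Minimum is 9/11 at row 1 (u1 leaves); pivot element 22/5.
Divide row 1 by 22/5; eliminate column q from the other rows.
Z-row update in column RHS: 17 − (-3)·(9/11) = 214/11.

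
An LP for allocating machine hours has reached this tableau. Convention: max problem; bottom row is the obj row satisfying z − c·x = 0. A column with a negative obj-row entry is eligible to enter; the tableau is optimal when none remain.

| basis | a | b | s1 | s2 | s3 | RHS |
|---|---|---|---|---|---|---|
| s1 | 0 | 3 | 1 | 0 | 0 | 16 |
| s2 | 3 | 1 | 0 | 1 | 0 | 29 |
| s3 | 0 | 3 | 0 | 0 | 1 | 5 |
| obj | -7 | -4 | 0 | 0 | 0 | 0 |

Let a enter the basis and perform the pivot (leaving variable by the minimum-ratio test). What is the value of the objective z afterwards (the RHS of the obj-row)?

203/3

Ratio test on column a — row 1: entry 0 ≤ 0; row 2: 29/3 = 29/3; row 3: entry 0 ≤ 0. Minimum is 29/3 at row 2 (s2 leaves); pivot element 3.
Pivot on row 2; the obj-row RHS becomes 0 − (-7)·(29/3) = 203/3.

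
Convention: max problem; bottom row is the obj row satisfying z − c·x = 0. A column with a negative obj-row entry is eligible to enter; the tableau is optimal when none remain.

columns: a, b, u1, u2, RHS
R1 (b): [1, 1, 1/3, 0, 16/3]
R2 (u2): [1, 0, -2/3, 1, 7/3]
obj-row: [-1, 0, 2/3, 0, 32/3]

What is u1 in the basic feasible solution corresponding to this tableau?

u1 is not in the basis, so in the current basic feasible solution u1 = 0.

0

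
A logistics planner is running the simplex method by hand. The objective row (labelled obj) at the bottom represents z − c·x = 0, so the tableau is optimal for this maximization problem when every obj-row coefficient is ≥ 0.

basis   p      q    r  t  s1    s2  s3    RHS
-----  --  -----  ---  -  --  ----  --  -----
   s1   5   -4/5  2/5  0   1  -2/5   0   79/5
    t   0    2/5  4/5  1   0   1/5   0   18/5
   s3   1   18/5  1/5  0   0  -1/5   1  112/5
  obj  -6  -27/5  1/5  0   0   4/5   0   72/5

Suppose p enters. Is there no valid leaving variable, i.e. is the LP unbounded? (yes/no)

no

Column p has positive entries in row(s) 1, 3, so the ratio test bounds it — not unbounded.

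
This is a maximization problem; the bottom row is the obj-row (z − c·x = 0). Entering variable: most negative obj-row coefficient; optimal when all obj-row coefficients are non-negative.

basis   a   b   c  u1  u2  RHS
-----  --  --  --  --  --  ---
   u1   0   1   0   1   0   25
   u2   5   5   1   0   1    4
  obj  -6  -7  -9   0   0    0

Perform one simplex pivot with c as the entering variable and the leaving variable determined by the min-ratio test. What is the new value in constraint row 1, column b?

Ratio test on column c — row 1: entry 0 ≤ 0; row 2: 4/1 = 4. Minimum is 4 at row 2 (u2 leaves); pivot element 1.
Divide row 2 by 1; eliminate column c from the other rows.
Row 1 update in column b: 1 − 0·5 = 1.

1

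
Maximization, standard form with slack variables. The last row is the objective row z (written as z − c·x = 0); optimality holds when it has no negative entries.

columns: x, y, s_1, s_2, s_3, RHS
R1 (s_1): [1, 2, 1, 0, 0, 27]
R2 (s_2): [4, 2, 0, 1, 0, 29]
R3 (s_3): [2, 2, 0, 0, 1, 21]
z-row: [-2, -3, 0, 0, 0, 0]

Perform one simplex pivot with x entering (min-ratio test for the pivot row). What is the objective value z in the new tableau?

Ratio test on column x — row 1: 27/1 = 27; row 2: 29/4 = 29/4; row 3: 21/2 = 21/2. Minimum is 29/4 at row 2 (s_2 leaves); pivot element 4.
Pivot on row 2; the z-row RHS becomes 0 − (-2)·(29/4) = 29/2.

29/2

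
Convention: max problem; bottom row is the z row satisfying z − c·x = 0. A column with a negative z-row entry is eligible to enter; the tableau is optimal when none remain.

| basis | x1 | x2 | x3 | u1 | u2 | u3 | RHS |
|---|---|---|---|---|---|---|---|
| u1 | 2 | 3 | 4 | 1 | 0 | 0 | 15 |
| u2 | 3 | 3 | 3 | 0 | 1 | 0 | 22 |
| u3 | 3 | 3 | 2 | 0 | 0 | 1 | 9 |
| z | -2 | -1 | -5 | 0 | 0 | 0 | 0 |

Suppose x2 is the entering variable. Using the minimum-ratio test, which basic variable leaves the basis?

u3

Column x2 entries and ratios — u1: 15/3 = 5; u2: 22/3 = 22/3; u3: 9/3 = 3.
Smallest ratio is 3 in the row of u3, so u3 leaves.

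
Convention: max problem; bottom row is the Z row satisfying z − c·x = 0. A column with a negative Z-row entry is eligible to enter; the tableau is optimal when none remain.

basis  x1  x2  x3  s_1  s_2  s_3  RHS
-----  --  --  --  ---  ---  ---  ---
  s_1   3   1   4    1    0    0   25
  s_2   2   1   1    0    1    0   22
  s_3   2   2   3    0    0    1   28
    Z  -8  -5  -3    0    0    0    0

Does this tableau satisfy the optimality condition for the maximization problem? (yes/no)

The Z-row has a negative entry -8 in column x1, so it is not optimal.

no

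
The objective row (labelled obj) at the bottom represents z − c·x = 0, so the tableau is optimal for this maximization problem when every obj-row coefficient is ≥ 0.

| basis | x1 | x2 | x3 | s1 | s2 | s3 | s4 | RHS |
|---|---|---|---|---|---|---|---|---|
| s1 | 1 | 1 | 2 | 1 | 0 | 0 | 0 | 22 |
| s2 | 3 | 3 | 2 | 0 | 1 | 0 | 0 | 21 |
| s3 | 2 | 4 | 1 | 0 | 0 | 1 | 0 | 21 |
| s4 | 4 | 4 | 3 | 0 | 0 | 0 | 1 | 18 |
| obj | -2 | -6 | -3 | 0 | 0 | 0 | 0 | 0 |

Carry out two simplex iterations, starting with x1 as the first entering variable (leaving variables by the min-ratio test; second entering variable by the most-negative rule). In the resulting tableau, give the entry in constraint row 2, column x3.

Ratio test on column x1 — row 1: 22/1 = 22; row 2: 21/3 = 7; row 3: 21/2 = 21/2; row 4: 18/4 = 9/2. Minimum is 9/2 at row 4 (s4 leaves); pivot element 4.
Divide row 4 by 4; eliminate column x1 from the other rows.
Second iteration: most negative obj-row entry is -4 in column x2, so x2 enters.
Ratio test on column x2 — row 1: entry 0 ≤ 0; row 2: entry 0 ≤ 0; row 3: 12/2 = 6; row 4: (9/2)/1 = 9/2. Minimum is 9/2 at row 4 (x1 leaves); pivot element 1.
Divide row 4 by 1; eliminate column x2 from the other rows.
After both pivots, the entry at constraint row 2, column x3 is -1/4.

-1/4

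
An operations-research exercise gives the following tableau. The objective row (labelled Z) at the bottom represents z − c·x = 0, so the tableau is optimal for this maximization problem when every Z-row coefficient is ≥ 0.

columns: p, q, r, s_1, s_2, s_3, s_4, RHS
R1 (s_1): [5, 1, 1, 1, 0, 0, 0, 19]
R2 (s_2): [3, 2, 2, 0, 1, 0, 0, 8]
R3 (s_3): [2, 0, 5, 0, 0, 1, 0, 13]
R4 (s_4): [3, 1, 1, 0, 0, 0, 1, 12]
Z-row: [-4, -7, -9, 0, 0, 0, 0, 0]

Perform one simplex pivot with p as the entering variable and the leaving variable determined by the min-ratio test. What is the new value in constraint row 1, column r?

Ratio test on column p — row 1: 19/5 = 19/5; row 2: 8/3 = 8/3; row 3: 13/2 = 13/2; row 4: 12/3 = 4. Minimum is 8/3 at row 2 (s_2 leaves); pivot element 3.
Divide row 2 by 3; eliminate column p from the other rows.
Row 1 update in column r: 1 − 5·(2/3) = -7/3.

-7/3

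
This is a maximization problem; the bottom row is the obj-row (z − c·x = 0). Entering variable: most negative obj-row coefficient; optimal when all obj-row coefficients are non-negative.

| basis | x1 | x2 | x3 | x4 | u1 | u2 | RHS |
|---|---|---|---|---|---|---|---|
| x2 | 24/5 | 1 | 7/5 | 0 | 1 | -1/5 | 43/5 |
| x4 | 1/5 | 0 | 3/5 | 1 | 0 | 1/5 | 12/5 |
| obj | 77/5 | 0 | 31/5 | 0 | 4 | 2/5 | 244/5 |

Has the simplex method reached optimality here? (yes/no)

Every obj-row coefficient is ≥ 0, so the tableau is optimal.

yes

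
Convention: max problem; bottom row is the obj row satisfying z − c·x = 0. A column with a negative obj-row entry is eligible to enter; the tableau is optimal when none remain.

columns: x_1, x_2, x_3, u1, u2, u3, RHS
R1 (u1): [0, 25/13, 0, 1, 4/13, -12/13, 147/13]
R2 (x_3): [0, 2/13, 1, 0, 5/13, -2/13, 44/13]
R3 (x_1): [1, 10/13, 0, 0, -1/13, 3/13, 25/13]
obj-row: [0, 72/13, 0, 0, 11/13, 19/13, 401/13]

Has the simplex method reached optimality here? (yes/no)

Every obj-row coefficient is ≥ 0, so the tableau is optimal.

yes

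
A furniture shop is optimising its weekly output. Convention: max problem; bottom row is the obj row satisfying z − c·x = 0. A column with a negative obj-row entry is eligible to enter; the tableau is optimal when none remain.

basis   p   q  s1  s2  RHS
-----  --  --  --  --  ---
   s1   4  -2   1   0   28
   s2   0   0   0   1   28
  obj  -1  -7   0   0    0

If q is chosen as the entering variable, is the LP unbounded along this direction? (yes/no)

yes

Every constraint-row entry in column q is ≤ 0, so increasing q is unbounded.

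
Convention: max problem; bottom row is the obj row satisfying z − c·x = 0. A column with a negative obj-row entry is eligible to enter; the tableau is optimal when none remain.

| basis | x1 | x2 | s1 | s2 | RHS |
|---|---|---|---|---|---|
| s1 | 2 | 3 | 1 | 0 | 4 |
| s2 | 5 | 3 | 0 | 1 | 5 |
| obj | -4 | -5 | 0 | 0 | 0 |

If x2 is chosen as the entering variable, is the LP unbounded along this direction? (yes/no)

Column x2 has positive entries in row(s) 1, 2, so the ratio test bounds it — not unbounded.

no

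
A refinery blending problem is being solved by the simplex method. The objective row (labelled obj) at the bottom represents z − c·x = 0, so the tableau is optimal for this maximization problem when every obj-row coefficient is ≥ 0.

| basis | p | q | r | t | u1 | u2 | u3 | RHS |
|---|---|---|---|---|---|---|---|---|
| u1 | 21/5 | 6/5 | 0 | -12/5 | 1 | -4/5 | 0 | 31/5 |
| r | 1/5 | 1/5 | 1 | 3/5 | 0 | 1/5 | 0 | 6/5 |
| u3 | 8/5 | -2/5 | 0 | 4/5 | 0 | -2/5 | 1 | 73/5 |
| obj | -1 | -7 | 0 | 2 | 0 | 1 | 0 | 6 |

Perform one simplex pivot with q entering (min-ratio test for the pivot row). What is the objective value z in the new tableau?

253/6

Ratio test on column q — row 1: (31/5)/(6/5) = 31/6; row 2: (6/5)/(1/5) = 6; row 3: entry -2/5 ≤ 0. Minimum is 31/6 at row 1 (u1 leaves); pivot element 6/5.
Pivot on row 1; the obj-row RHS becomes 6 − (-7)·(31/6) = 253/6.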